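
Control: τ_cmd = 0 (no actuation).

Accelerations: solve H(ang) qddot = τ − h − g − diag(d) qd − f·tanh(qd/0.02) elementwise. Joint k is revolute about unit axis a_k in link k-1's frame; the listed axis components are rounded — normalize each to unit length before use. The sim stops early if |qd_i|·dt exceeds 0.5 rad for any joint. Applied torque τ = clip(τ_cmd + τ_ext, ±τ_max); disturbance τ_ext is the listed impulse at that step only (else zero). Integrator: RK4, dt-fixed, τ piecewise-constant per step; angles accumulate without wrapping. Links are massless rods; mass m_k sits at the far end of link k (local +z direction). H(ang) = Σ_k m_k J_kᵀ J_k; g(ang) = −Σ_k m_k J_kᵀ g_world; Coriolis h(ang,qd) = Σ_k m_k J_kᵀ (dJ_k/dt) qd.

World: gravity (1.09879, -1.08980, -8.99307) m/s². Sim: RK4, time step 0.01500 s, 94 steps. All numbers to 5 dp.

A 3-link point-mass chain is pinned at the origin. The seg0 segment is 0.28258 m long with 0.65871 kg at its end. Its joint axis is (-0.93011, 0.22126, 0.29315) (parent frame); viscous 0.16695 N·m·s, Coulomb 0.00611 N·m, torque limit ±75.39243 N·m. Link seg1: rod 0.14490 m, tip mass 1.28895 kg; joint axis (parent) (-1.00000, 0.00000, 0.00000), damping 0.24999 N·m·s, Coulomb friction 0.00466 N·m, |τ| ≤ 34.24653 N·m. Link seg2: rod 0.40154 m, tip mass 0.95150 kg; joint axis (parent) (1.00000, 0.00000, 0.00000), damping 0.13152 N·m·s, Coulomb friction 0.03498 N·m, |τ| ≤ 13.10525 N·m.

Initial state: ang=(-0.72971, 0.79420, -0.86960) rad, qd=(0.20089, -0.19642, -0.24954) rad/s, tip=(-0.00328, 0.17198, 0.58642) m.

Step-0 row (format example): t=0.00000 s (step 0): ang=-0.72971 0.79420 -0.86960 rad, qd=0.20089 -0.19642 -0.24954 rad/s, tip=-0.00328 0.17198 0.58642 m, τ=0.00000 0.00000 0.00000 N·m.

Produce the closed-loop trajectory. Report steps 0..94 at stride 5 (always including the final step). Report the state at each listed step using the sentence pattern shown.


t=0.07500 s (step 5): ang=-0.78779 0.90168 -0.86566 rad, qd=-1.55258 2.40162 -0.21321 rad/s, tip=0.00494 0.17706 0.55912 m, τ=0.00000 0.00000 0.00000 N·m.
t=0.15000 s (step 10): ang=-0.95049 1.11740 -0.92639 rad, qd=-2.75280 3.23850 -1.45268 rad/s, tip=0.02632 0.17447 0.48305 m, τ=0.00000 0.00000 0.00000 N·m.
t=0.22500 s (step 15): ang=-1.20082 1.37810 -1.08497 rad, qd=-3.95810 3.65828 -2.79553 rad/s, tip=0.05682 0.15675 0.35726 m, τ=0.00000 0.00000 0.00000 N·m.
t=0.30000 s (step 20): ang=-1.55592 1.64936 -1.36058 rad, qd=-5.62807 3.34364 -4.79493 rad/s, tip=0.07996 0.12231 0.18334 m, τ=0.00000 0.00000 0.00000 N·m.
t=0.37500 s (step 25): ang=-2.05501 1.81319 -1.86896 rad, qd=-7.53219 0.41371 -9.25308 rad/s, tip=0.06023 0.09624 -0.02782 m, τ=0.00000 0.00000 0.00000 N·m.
t=0.45000 s (step 30): ang=-2.60729 1.65897 -2.75334 rad, qd=-6.56168 -4.36790 -13.83000 rad/s, tip=-0.03780 0.13078 -0.24810 m, τ=0.00000 0.00000 0.00000 N·m.
t=0.52500 s (step 35): ang=-3.00271 1.21928 -3.87992 rad, qd=-4.10100 -7.07611 -16.18617 rad/s, tip=-0.19043 0.21075 -0.45732 m, τ=0.00000 0.00000 0.00000 N·m.
t=0.60000 s (step 40): ang=-3.24560 0.57781 -5.23918 rad, qd=-2.49641 -10.28886 -20.55403 rad/s, tip=-0.35256 0.26321 -0.63113 m, τ=0.00000 0.00000 0.00000 N·m.
t=0.67500 s (step 45): ang=-3.45914 0.04781 -6.54776 rad, qd=-3.62083 -0.68805 -10.06022 rad/s, tip=-0.43867 0.22608 -0.65468 m, τ=0.00000 0.00000 0.00000 N·m.
t=0.75000 s (step 50): ang=-3.68094 0.09828 -7.04005 rad, qd=-1.94944 0.51118 -4.60603 rad/s, tip=-0.44032 0.16954 -0.59535 m, τ=0.00000 0.00000 0.00000 N·m.
t=0.82500 s (step 55): ang=-3.75659 0.09883 -7.29708 rad, qd=-0.17272 -0.37501 -2.33040 rad/s, tip=-0.42555 0.12300 -0.55607 m, τ=0.00000 0.00000 0.00000 N·m.
t=0.90000 s (step 60): ang=-3.71755 0.05115 -7.39924 rad, qd=1.16542 -0.87128 -0.43455 rad/s, tip=-0.42546 0.08409 -0.54407 m, τ=0.00000 0.00000 0.00000 N·m.
t=0.97500 s (step 65): ang=-3.58639 -0.03406 -7.36903 rad, qd=2.28555 -1.34590 1.26981 rad/s, tip=-0.44336 0.04982 -0.55829 m, τ=0.00000 0.00000 0.00000 N·m.
t=1.05000 s (step 70): ang=-3.38233 -0.13723 -7.19802 rad, qd=3.10695 -1.31813 3.35600 rad/s, tip=-0.46978 0.01995 -0.59565 m, τ=0.00000 0.00000 0.00000 N·m.
t=1.12500 s (step 75): ang=-3.12970 -0.21873 -6.86208 rad, qd=3.54931 -0.80972 5.50782 rad/s, tip=-0.48316 -0.00438 -0.64679 m, τ=0.00000 0.00000 0.00000 N·m.
t=1.20000 s (step 80): ang=-2.86412 -0.27220 -6.42437 rad, qd=3.43462 -0.82973 5.59829 rad/s, tip=-0.45889 -0.02547 -0.68551 m, τ=0.00000 0.00000 0.00000 N·m.
t=1.27500 s (step 85): ang=-2.62742 -0.36068 -6.08260 rad, qd=2.81093 -1.46869 3.43186 rad/s, tip=-0.40539 -0.04844 -0.69149 m, τ=0.00000 0.00000 0.00000 N·m.
t=1.35000 s (step 90): ang=-2.44896 -0.47386 -5.89725 rad, qd=1.92425 -1.44077 1.63132 rad/s, tip=-0.35461 -0.06980 -0.67841 m, τ=0.00000 0.00000 0.00000 N·m.
t=1.41000 s (step 94): ang=-2.35645 -0.55112 -5.83154 rad, qd=1.15632 -1.11170 0.60138 rad/s, tip=-0.32715 -0.08169 -0.66703 m.


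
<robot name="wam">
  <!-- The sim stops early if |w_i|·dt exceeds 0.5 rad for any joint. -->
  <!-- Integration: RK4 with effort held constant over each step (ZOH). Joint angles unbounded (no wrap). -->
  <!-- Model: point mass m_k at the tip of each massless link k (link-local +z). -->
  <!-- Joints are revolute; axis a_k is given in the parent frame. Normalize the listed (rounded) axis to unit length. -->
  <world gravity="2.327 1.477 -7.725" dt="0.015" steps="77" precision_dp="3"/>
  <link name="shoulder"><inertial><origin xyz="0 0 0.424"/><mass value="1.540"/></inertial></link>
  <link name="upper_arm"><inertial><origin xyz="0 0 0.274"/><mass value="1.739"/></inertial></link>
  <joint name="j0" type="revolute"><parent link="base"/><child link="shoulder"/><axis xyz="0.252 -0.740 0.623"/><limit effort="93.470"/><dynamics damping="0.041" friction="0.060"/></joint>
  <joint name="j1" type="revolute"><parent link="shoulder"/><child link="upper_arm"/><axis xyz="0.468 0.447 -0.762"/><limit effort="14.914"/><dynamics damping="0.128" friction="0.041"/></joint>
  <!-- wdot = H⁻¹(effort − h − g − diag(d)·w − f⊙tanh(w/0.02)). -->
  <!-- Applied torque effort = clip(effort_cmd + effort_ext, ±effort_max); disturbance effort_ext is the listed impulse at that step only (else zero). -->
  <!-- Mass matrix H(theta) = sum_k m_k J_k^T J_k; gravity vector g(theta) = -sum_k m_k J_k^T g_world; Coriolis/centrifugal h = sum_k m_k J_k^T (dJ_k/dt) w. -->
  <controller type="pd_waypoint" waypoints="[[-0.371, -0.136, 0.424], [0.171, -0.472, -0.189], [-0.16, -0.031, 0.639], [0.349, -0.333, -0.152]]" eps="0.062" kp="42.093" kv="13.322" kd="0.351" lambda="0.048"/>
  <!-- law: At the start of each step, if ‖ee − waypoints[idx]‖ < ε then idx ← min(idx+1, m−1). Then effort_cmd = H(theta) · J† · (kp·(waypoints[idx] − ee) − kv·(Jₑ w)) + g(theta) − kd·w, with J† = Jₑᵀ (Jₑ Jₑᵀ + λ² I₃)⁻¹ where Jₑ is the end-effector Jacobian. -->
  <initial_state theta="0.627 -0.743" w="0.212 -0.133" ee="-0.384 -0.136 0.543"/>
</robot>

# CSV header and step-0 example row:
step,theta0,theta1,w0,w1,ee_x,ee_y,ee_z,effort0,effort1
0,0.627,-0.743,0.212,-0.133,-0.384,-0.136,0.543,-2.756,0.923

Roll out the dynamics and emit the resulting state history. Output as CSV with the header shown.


step,theta0,theta1,w0,w1,ee_x,ee_y,ee_z,effort0,effort1
1,0.630,-0.747,0.164,-0.372,-0.386,-0.137,0.542,-2.860,1.111
2,0.632,-0.753,0.132,-0.515,-0.387,-0.138,0.540,-2.949,1.232
3,0.634,-0.762,0.110,-0.600,-0.388,-0.139,0.539,-3.023,1.313
4,0.635,-0.771,0.093,-0.649,-0.390,-0.140,0.537,-3.086,1.369
5,0.637,-0.781,0.080,-0.677,-0.391,-0.140,0.535,-3.137,1.409
6,0.638,-0.791,0.068,-0.693,-0.393,-0.141,0.533,-3.178,1.438
7,0.639,-0.802,0.057,-0.701,-0.394,-0.141,0.531,-3.212,1.461
8,0.640,-0.812,0.047,-0.704,-0.395,-0.142,0.529,-3.239,1.479
9,0.640,-0.823,0.037,-0.705,-0.397,-0.142,0.528,-3.260,1.494
10,0.641,-0.833,0.028,-0.703,-0.398,-0.143,0.526,-3.277,1.507
11,0.641,-0.844,0.019,-0.700,-0.399,-0.143,0.524,-3.290,1.519
12,0.641,-0.854,0.011,-0.696,-0.400,-0.143,0.523,-3.302,1.528
13,0.641,-0.865,0.004,-0.691,-0.401,-0.143,0.521,-3.314,1.537
14,0.641,-0.875,-0.003,-0.684,-0.402,-0.144,0.520,-3.326,1.545
15,0.641,-0.885,-0.009,-0.677,-0.403,-0.144,0.518,-3.339,1.552
16,0.641,-0.896,-0.015,-0.671,-0.404,-0.144,0.517,-3.351,1.559
17,0.641,-0.906,-0.021,-0.664,-0.405,-0.144,0.515,-3.361,1.565
18,0.640,-0.915,-0.027,-0.659,-0.405,-0.144,0.514,-3.369,1.572
19,0.640,-0.925,-0.032,-0.654,-0.406,-0.144,0.512,-3.375,1.578
20,0.639,-0.935,-0.038,-0.650,-0.407,-0.144,0.511,-3.379,1.584
21,0.639,-0.945,-0.044,-0.647,-0.408,-0.144,0.510,-3.381,1.590
22,0.638,-0.954,-0.050,-0.644,-0.408,-0.144,0.509,-3.381,1.596
23,0.637,-0.964,-0.055,-0.641,-0.409,-0.144,0.507,-3.379,1.601
24,0.637,-0.974,-0.061,-0.638,-0.409,-0.144,0.506,-3.376,1.606
25,0.636,-0.983,-0.066,-0.636,-0.410,-0.144,0.505,-3.372,1.610
26,0.635,-0.993,-0.071,-0.634,-0.410,-0.144,0.504,-3.367,1.615
27,0.633,-1.002,-0.076,-0.632,-0.411,-0.144,0.503,-3.360,1.619
28,0.632,-1.012,-0.081,-0.630,-0.411,-0.144,0.502,-3.353,1.622
29,0.631,-1.021,-0.085,-0.628,-0.411,-0.144,0.501,-3.346,1.626
30,0.630,-1.031,-0.090,-0.626,-0.412,-0.144,0.500,-3.337,1.629
31,0.628,-1.040,-0.094,-0.624,-0.412,-0.143,0.499,-3.329,1.632
32,0.627,-1.049,-0.098,-0.623,-0.412,-0.143,0.498,-3.319,1.634
33,0.625,-1.059,-0.102,-0.621,-0.413,-0.143,0.497,-3.310,1.637
34,0.624,-1.068,-0.106,-0.620,-0.413,-0.143,0.496,-3.300,1.639
35,0.622,-1.077,-0.109,-0.618,-0.413,-0.143,0.495,-3.290,1.641
36,0.621,-1.086,-0.113,-0.617,-0.413,-0.142,0.494,-3.279,1.643
37,0.619,-1.096,-0.116,-0.615,-0.413,-0.142,0.493,-3.269,1.645
38,0.617,-1.105,-0.119,-0.614,-0.414,-0.142,0.492,-3.258,1.647
39,0.615,-1.114,-0.122,-0.613,-0.414,-0.142,0.491,-3.247,1.648
40,0.613,-1.123,-0.125,-0.611,-0.414,-0.141,0.491,-3.236,1.649
41,0.612,-1.132,-0.127,-0.610,-0.414,-0.141,0.490,-3.225,1.650
42,0.610,-1.142,-0.130,-0.609,-0.414,-0.141,0.489,-3.214,1.651
43,0.608,-1.151,-0.132,-0.607,-0.414,-0.141,0.488,-3.202,1.652
44,0.606,-1.160,-0.134,-0.606,-0.414,-0.140,0.488,-3.191,1.653
45,0.604,-1.169,-0.136,-0.605,-0.414,-0.140,0.487,-3.179,1.654
46,0.602,-1.178,-0.138,-0.604,-0.414,-0.140,0.486,-3.167,1.654
47,0.599,-1.187,-0.140,-0.602,-0.414,-0.139,0.485,-3.156,1.654
48,0.597,-1.196,-0.142,-0.601,-0.414,-0.139,0.485,-3.144,1.655
49,0.595,-1.205,-0.144,-0.600,-0.414,-0.139,0.484,-3.132,1.655
50,0.593,-1.214,-0.145,-0.599,-0.414,-0.139,0.483,-3.120,1.655
51,0.591,-1.223,-0.147,-0.597,-0.414,-0.138,0.483,-3.108,1.655
52,0.589,-1.232,-0.148,-0.596,-0.413,-0.138,0.482,-3.096,1.654
53,0.586,-1.241,-0.149,-0.594,-0.413,-0.138,0.481,-3.084,1.654
54,0.584,-1.250,-0.150,-0.593,-0.413,-0.137,0.481,-3.072,1.653
55,0.582,-1.259,-0.151,-0.591,-0.413,-0.137,0.480,-3.059,1.653
56,0.580,-1.267,-0.152,-0.590,-0.413,-0.137,0.479,-3.047,1.652
57,0.577,-1.276,-0.153,-0.588,-0.413,-0.136,0.479,-3.035,1.651
58,0.575,-1.285,-0.153,-0.586,-0.412,-0.136,0.478,-3.023,1.650
59,0.573,-1.294,-0.154,-0.585,-0.412,-0.136,0.478,-3.010,1.649
60,0.570,-1.303,-0.155,-0.583,-0.412,-0.136,0.477,-2.998,1.648
61,0.568,-1.311,-0.155,-0.581,-0.412,-0.135,0.476,-2.986,1.647
62,0.566,-1.320,-0.155,-0.579,-0.412,-0.135,0.476,-2.973,1.646
63,0.563,-1.329,-0.155,-0.577,-0.411,-0.135,0.475,-2.961,1.644
64,0.561,-1.337,-0.156,-0.575,-0.411,-0.135,0.475,-2.949,1.643
65,0.559,-1.346,-0.156,-0.572,-0.411,-0.134,0.474,-2.937,1.641
66,0.556,-1.354,-0.156,-0.570,-0.411,-0.134,0.474,-2.925,1.640
67,0.554,-1.363,-0.155,-0.567,-0.410,-0.134,0.473,-2.913,1.638
68,0.552,-1.372,-0.155,-0.565,-0.410,-0.134,0.472,-2.900,1.636
69,0.550,-1.380,-0.155,-0.562,-0.410,-0.133,0.472,3.822,-4.750
70,0.543,-1.415,-0.759,-3.993,-0.409,-0.133,0.469,1.418,-2.579
71,0.529,-1.489,-1.093,-5.931,-0.408,-0.134,0.462,-0.777,-1.529
72,0.510,-1.588,-1.318,-7.188,-0.405,-0.137,0.453,-2.100,-1.028
73,0.489,-1.702,-1.462,-8.006,-0.401,-0.141,0.444,-2.201,-0.833
74,0.467,-1.826,-1.501,-8.430,-0.394,-0.146,0.434,-1.240,-0.804
75,0.445,-1.953,-1.420,-8.503,-0.387,-0.154,0.425,0.207,-0.826
76,0.425,-2.079,-1.229,-8.317,-0.378,-0.163,0.416,1.577,-0.818
77,0.409,-2.202,-0.954,-7.978,-0.368,-0.174,0.409,,


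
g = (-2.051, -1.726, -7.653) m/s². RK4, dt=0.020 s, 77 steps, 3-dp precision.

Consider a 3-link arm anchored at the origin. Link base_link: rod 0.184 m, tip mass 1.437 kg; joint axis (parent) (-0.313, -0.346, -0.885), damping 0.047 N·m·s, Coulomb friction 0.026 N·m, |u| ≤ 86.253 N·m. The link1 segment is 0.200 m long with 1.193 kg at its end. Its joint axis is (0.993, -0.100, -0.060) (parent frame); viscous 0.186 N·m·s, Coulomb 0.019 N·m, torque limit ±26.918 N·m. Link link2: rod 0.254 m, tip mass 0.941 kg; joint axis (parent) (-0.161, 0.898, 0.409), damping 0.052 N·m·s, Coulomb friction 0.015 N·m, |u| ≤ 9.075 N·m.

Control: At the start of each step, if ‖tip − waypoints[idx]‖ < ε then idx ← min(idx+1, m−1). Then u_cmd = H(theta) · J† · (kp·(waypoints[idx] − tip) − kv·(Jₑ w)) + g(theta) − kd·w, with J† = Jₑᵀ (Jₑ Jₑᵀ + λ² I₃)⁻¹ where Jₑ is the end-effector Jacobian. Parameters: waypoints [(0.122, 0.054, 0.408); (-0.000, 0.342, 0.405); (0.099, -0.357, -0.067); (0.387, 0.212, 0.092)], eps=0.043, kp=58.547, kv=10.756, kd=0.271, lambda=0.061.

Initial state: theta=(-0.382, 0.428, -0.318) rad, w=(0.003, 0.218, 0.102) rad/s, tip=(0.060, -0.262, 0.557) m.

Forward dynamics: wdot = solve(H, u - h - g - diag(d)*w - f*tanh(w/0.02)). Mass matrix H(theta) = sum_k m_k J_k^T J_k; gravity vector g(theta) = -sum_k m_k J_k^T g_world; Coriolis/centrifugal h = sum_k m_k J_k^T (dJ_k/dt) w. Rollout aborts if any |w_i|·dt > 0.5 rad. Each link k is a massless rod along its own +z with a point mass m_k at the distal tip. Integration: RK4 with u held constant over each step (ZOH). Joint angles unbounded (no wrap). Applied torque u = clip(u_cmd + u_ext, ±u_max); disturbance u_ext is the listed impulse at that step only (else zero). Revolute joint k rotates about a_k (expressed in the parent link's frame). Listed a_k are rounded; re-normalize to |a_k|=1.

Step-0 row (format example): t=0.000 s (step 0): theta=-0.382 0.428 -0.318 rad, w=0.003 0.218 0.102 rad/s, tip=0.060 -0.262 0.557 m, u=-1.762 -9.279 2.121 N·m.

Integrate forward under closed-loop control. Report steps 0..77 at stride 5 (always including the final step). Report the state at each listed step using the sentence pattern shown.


t=0.100 s (step 5): theta=-0.538 0.275 -0.456 rad, w=-2.657 -2.655 -1.816 rad/s, tip=0.082 -0.231 0.568 m, u=-0.571 -4.311 1.296 N·m.
t=0.200 s (step 10): theta=-0.874 -0.039 -0.598 rad, w=-3.896 -3.411 -0.779 rad/s, tip=0.126 -0.165 0.580 m, u=1.171 -2.536 0.577 N·m.
t=0.300 s (step 15): theta=-1.263 -0.359 -0.588 rad, w=-3.587 -2.780 0.851 rad/s, tip=0.156 -0.103 0.581 m, u=1.230 -1.230 0.437 N·m.
t=0.400 s (step 20): theta=-1.550 -0.572 -0.473 rad, w=-2.217 -1.566 1.231 rad/s, tip=0.160 -0.062 0.582 m, u=0.417 0.241 0.583 N·m.
t=0.500 s (step 25): theta=-1.734 -0.694 -0.358 rad, w=-1.587 -0.951 1.087 rad/s, tip=0.154 -0.039 0.582 m, u=0.103 1.133 0.611 N·m.
t=0.600 s (step 30): theta=-1.882 -0.771 -0.252 rad, w=-1.435 -0.629 1.048 rad/s, tip=0.149 -0.026 0.580 m, u=0.067 1.548 0.517 N·m.
t=0.700 s (step 35): theta=-2.025 -0.823 -0.146 rad, w=-1.451 -0.419 1.084 rad/s, tip=0.148 -0.016 0.577 m, u=0.095 1.746 0.388 N·m.
t=0.800 s (step 40): theta=-2.174 -0.856 -0.034 rad, w=-1.536 -0.263 1.161 rad/s, tip=0.150 -0.007 0.572 m, u=0.129 1.850 0.246 N·m.
t=0.900 s (step 45): theta=-2.333 -0.876 0.086 rad, w=-1.650 -0.128 1.265 rad/s, tip=0.155 0.003 0.567 m, u=0.156 1.905 0.096 N·m.
t=1.000 s (step 50): theta=-2.504 -0.882 0.219 rad, w=-1.769 0.007 1.384 rad/s, tip=0.159 0.012 0.559 m, u=0.176 1.924 -0.065 N·m.
t=1.100 s (step 55): theta=-2.686 -0.874 0.363 rad, w=-1.867 0.148 1.499 rad/s, tip=0.163 0.022 0.550 m, u=0.187 1.929 -0.238 N·m.
t=1.200 s (step 60): theta=-2.875 -0.851 0.517 rad, w=-1.901 0.311 1.585 rad/s, tip=0.165 0.032 0.540 m, u=0.185 1.865 -0.422 N·m.
t=1.300 s (step 65): theta=-3.063 -0.812 0.678 rad, w=-1.866 0.474 1.626 rad/s, tip=0.165 0.042 0.528 m, u=0.169 1.746 -0.613 N·m.
t=1.400 s (step 70): theta=-3.245 -0.757 0.840 rad, w=-1.756 0.615 1.610 rad/s, tip=0.162 0.050 0.515 m, u=0.137 1.585 -0.803 N·m.
t=1.500 s (step 75): theta=-3.412 -0.691 0.997 rad, w=-1.578 0.710 1.536 rad/s, tip=0.157 0.056 0.502 m, u=0.097 1.399 -0.982 N·m.
t=1.540 s (step 77): theta=-3.474 -0.662 1.058 rad, w=-1.491 0.730 1.491 rad/s, tip=0.155 0.058 0.496 m.


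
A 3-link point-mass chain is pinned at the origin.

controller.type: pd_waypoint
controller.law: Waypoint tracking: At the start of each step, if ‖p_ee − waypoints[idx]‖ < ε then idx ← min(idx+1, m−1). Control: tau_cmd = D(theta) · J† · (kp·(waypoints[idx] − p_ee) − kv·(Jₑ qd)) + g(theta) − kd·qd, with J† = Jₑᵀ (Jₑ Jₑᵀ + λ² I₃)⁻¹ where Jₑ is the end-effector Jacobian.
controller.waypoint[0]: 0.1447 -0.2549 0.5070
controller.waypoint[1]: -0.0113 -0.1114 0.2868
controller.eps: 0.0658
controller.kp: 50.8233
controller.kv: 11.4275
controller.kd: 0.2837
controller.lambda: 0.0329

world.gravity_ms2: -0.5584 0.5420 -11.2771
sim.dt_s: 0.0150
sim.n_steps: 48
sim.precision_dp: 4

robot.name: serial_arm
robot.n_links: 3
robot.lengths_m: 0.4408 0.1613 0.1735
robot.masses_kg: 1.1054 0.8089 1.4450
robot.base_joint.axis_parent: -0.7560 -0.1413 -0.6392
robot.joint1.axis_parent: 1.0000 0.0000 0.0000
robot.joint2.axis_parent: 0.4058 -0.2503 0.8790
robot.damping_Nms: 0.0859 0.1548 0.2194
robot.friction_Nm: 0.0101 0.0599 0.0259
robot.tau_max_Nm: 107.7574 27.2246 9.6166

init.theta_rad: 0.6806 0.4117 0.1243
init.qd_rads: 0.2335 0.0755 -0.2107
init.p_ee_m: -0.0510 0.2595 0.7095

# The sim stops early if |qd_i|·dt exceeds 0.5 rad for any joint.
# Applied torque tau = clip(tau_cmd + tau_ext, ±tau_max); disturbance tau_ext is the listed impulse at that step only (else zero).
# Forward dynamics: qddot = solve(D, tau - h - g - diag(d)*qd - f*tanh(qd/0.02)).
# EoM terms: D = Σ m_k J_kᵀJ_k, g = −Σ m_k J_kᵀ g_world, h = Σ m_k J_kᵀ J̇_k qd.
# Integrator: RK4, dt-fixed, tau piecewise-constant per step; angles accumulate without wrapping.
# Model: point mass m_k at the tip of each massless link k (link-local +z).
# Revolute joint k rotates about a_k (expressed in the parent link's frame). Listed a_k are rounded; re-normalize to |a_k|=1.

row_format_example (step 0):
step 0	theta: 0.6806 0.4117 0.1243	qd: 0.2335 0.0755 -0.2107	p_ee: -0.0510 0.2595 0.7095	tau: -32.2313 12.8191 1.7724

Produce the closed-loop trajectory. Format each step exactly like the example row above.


step 1	theta: 0.6835 0.4214 0.1100	qd: 0.1076 1.0031 -1.0050	p_ee: -0.0513 0.2590 0.7092	tau: -27.6239 10.4624 1.5950
step 2	theta: 0.6835 0.4381 0.1026	qd: -0.0821 1.3491 -0.3875	p_ee: -0.0530 0.2542 0.7094	tau: -23.9435 8.5612 1.0703
step 3	theta: 0.6814 0.4623 0.0936	qd: -0.2124 1.8153 -0.6111	p_ee: -0.0557 0.2461 0.7100	tau: -20.7069 6.8777 0.8446
step 4	theta: 0.6771 0.4909 0.0872	qd: -0.3577 2.0347 -0.3447	p_ee: -0.0592 0.2351 0.7107	tau: -18.0344 5.4594 0.5162
step 5	theta: 0.6709 0.5234 0.0808	qd: -0.4729 2.2769 -0.4368	p_ee: -0.0632 0.2218 0.7114	tau: -15.7126 4.1972 0.3272
step 6	theta: 0.6628 0.5582 0.0758	qd: -0.5918 2.3842 -0.2944	p_ee: -0.0674 0.2066 0.7119	tau: -13.7442 3.0984 0.0955
step 7	theta: 0.6532 0.5948 0.0710	qd: -0.6932 2.4885 -0.3309	p_ee: -0.0716 0.1899 0.7121	tau: -12.0106 2.1049 -0.0613
step 8	theta: 0.6420 0.6321 0.0670	qd: -0.7935 2.5159 -0.2535	p_ee: -0.0758 0.1719 0.7118	tau: -10.4921 1.2156 -0.2339
step 9	theta: 0.6295 0.6699 0.0631	qd: -0.8822 2.5329 -0.2678	p_ee: -0.0797 0.1531 0.7109	tau: -9.1245 0.4001 -0.3640
step 10	theta: 0.6156 0.7076 0.0597	qd: -0.9669 2.5052 -0.2271	p_ee: -0.0832 0.1335 0.7095	tau: -7.8904 -0.3437 -0.4974
step 11	theta: 0.6005 0.7448 0.0565	qd: -1.0424 2.4669 -0.2340	p_ee: -0.0863 0.1134 0.7076	tau: -6.7565 -1.0310 -0.6050
step 12	theta: 0.5843 0.7812 0.0534	qd: -1.1120 2.4028 -0.2152	p_ee: -0.0889 0.0930 0.7050	tau: -5.7117 -1.6634 -0.7101
step 13	theta: 0.5671 0.8166 0.0503	qd: -1.1731 2.3306 -0.2215	p_ee: -0.0909 0.0726 0.7019	tau: -4.7394 -2.2484 -0.7983
step 14	theta: 0.5491 0.8508 0.0473	qd: -1.2273 2.2439 -0.2163	p_ee: -0.0923 0.0521 0.6982	tau: -3.8335 -2.7871 -0.8813
step 15	theta: 0.5304 0.8837 0.0442	qd: -1.2731 2.1521 -0.2246	p_ee: -0.0932 0.0318 0.6941	tau: -2.9859 -3.2834 -0.9522
step 16	theta: 0.5110 0.9151 0.0410	qd: -1.3114 2.0531 -0.2284	p_ee: -0.0935 0.0118 0.6895	tau: -2.1933 -3.7383 -1.0171
step 17	theta: 0.4911 0.9451 0.0377	qd: -1.3416 1.9518 -0.2395	p_ee: -0.0933 -0.0078 0.6845	tau: -1.4517 -4.1542 -1.0727
step 18	theta: 0.4707 0.9735 0.0343	qd: -1.3642 1.8479 -0.2493	p_ee: -0.0925 -0.0270 0.6792	tau: -0.7591 -4.5324 -1.1222
step 19	theta: 0.4502 1.0004 0.0306	qd: -1.3790 1.7443 -0.2631	p_ee: -0.0912 -0.0455 0.6736	tau: -0.1134 -4.8748 -1.1644
step 20	theta: 0.4294 1.0257 0.0267	qd: -1.3864 1.6412 -0.2768	p_ee: -0.0895 -0.0635 0.6678	tau: 0.4867 -5.1831 -1.2009
step 21	theta: 0.4086 1.0495 0.0226	qd: -1.3867 1.5404 -0.2928	p_ee: -0.0873 -0.0808 0.6618	tau: 1.0427 -5.4591 -1.2315
step 22	theta: 0.3879 1.0718 0.0182	qd: -1.3803 1.4422 -0.3090	p_ee: -0.0848 -0.0974 0.6557	tau: 1.5560 -5.7047 -1.2572
step 23	theta: 0.3672 1.0927 0.0136	qd: -1.3675 1.3476 -0.3263	p_ee: -0.0820 -0.1133 0.6495	tau: 2.0279 -5.9220 -1.2781
step 24	theta: 0.3469 1.1122 0.0087	qd: -1.3489 1.2569 -0.3439	p_ee: -0.0789 -0.1285 0.6433	tau: 2.4597 -6.1130 -1.2949
step 25	theta: 0.3268 1.1303 0.0035	qd: -1.3249 1.1708 -0.3620	p_ee: -0.0756 -0.1429 0.6371	tau: 2.8530 -6.2797 -1.3080
step 26	theta: 0.3071 1.1473 -0.0020	qd: -1.2962 1.0894 -0.3802	p_ee: -0.0720 -0.1565 0.6310	tau: 3.2092 -6.4241 -1.3178
step 27	theta: 0.2879 1.1630 -0.0077	qd: -1.2631 1.0129 -0.3985	p_ee: -0.0684 -0.1694 0.6249	tau: 3.5302 -6.5483 -1.3246
step 28	theta: 0.2693 1.1776 -0.0137	qd: -1.2264 0.9414 -0.4167	p_ee: -0.0646 -0.1816 0.6190	tau: 3.8176 -6.6541 -1.3290
step 29	theta: 0.2512 1.1912 -0.0201	qd: -1.1865 0.8749 -0.4347	p_ee: -0.0608 -0.1931 0.6131	tau: 4.0731 -6.7435 -1.3312
step 30	theta: 0.2337 1.2039 -0.0266	qd: -1.1439 0.8133 -0.4525	p_ee: -0.0569 -0.2038 0.6075	tau: 4.2988 -6.8180 -1.3314
step 31	theta: 0.2169 1.2156 -0.0335	qd: -1.0993 0.7565 -0.4699	p_ee: -0.0530 -0.2139 0.6020	tau: 4.4964 -6.8794 -1.3301
step 32	theta: 0.2007 1.2265 -0.0406	qd: -1.0530 0.7043 -0.4871	p_ee: -0.0492 -0.2233 0.5967	tau: 4.6679 -6.9292 -1.3275
step 33	theta: 0.1853 1.2367 -0.0480	qd: -1.0056 0.6565 -0.5038	p_ee: -0.0454 -0.2321 0.5916	tau: 4.8151 -6.9686 -1.3236
step 34	theta: 0.1706 1.2462 -0.0556	qd: -0.9574 0.6128 -0.5201	p_ee: -0.0416 -0.2404 0.5867	tau: 4.9400 -6.9991 -1.3189
step 35	theta: 0.1566 1.2551 -0.0635	qd: -0.9089 0.5730 -0.5360	p_ee: -0.0380 -0.2480 0.5820	tau: 5.0444 -7.0217 -1.3133
step 36	theta: 0.1433 1.2634 -0.0716	qd: -0.8604 0.5368 -0.5515	p_ee: -0.0344 -0.2551 0.5775	tau: 5.1300 -7.0375 -1.3071
step 37	theta: 0.1308 1.2712 -0.0799	qd: -0.8123 0.5040 -0.5665	p_ee: -0.0309 -0.2617 0.5733	tau: 5.1986 -7.0474 -1.3003
step 38	theta: 0.1189 1.2785 -0.0885	qd: -0.7647 0.4742 -0.5812	p_ee: -0.0276 -0.2677 0.5692	tau: 5.2518 -7.0523 -1.2931
step 39	theta: 0.1078 1.2854 -0.0973	qd: -0.7180 0.4473 -0.5954	p_ee: -0.0244 -0.2734 0.5654	tau: 5.2913 -7.0528 -1.2855
step 40	theta: 0.0974 1.2920 -0.1063	qd: -0.6724 0.4229 -0.6092	p_ee: -0.0213 -0.2786 0.5618	tau: 5.3183 -7.0497 -1.2777
step 41	theta: 0.0876 1.2981 -0.1155	qd: -0.6280 0.4009 -0.6226	p_ee: -0.0183 -0.2833 0.5584	tau: 5.3345 -7.0436 -1.2695
step 42	theta: 0.0785 1.3040 -0.1249	qd: -0.5850 0.3809 -0.6357	p_ee: -0.0154 -0.2877 0.5552	tau: 5.3409 -7.0349 -1.2612
step 43	theta: 0.0701 1.3095 -0.1345	qd: -0.5435 0.3628 -0.6483	p_ee: -0.0127 -0.2918 0.5522	tau: 5.3390 -7.0241 -1.2527
step 44	theta: 0.0622 1.3149 -0.1442	qd: -0.5036 0.3464 -0.6607	p_ee: -0.0101 -0.2955 0.5494	tau: 5.3296 -7.0116 -1.2440
step 45	theta: 0.0550 1.3199 -0.1542	qd: -0.4654 0.3315 -0.6727	p_ee: -0.0077 -0.2988 0.5467	tau: 5.3140 -6.9977 -1.2352
step 46	theta: 0.0483 1.3248 -0.1644	qd: -0.4289 0.3179 -0.6844	p_ee: -0.0053 -0.3019 0.5443	tau: 5.2929 -6.9828 -1.2263
step 47	theta: 0.0421 1.3295 -0.1747	qd: -0.3941 0.3055 -0.6958	p_ee: -0.0031 -0.3047 0.5420	tau: 5.2672 -6.9671 -1.2172
step 48	theta: 0.0364 1.3340 -0.1852	qd: -0.3611 0.2942 -0.7069	p_ee: -0.0010 -0.3073 0.5398


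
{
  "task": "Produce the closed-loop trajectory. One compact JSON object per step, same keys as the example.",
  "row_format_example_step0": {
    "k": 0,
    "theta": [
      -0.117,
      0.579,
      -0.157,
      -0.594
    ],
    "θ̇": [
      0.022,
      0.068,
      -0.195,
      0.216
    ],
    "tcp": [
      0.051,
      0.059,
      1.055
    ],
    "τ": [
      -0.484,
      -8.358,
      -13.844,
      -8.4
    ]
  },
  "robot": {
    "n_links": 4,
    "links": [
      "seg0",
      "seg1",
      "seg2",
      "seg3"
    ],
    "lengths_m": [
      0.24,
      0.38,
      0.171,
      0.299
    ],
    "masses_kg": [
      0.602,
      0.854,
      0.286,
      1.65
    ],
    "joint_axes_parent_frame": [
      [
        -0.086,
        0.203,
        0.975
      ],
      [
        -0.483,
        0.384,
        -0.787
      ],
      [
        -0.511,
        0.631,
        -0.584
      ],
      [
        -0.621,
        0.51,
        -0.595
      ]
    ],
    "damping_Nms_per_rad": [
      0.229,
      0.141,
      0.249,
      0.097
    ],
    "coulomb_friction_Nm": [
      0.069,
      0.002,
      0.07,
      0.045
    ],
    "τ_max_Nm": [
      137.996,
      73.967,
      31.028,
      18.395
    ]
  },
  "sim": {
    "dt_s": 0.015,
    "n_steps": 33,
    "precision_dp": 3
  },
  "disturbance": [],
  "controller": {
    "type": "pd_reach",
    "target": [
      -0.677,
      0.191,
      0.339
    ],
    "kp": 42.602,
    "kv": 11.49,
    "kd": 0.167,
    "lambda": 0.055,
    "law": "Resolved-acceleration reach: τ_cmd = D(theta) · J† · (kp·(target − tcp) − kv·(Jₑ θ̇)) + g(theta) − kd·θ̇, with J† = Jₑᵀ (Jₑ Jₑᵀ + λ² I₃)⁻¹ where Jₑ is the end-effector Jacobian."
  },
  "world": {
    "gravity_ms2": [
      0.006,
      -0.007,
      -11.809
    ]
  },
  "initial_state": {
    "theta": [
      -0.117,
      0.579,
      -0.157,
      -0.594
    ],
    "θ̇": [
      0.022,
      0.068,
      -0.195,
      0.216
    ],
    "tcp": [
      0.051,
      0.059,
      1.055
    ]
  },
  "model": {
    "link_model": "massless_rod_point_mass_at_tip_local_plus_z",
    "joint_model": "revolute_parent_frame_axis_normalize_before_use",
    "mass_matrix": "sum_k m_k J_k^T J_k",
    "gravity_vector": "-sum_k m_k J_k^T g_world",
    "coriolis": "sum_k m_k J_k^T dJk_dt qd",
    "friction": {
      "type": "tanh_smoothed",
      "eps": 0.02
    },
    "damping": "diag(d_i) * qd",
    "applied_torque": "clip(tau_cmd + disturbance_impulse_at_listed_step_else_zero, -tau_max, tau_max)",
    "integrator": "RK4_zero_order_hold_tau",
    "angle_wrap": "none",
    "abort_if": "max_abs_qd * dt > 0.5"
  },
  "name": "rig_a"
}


{"k":1,"theta":[-0.106,0.594,-0.187,-0.601],"\u03b8\u0307":[1.418,1.87,-3.775,-1.083],"tcp":[0.048,0.06,1.053],"\u03c4":[-0.517,-6.958,-10.782,-6.482]}
{"k":2,"theta":[-0.077,0.631,-0.264,-0.622],"\u03b8\u0307":[2.397,3.102,-6.589,-1.481],"tcp":[0.041,0.059,1.046],"\u03c4":[-1.314,-6.079,-8.114,-4.75]}
{"k":3,"theta":[-0.04,0.684,-0.379,-0.641],"\u03b8\u0307":[2.596,3.957,-8.738,-0.968],"tcp":[0.032,0.056,1.034],"\u03c4":[-3.059,-5.529,-5.748,-3.115]}
{"k":4,"theta":[-0.007,0.748,-0.518,-0.65],"\u03b8\u0307":[1.844,4.504,-9.757,-0.363],"tcp":[0.022,0.052,1.02],"\u03c4":[-5.38,-4.949,-3.764,-1.488]}
{"k":5,"theta":[0.009,0.818,-0.664,-0.654],"\u03b8\u0307":[0.368,4.813,-9.639,-0.232],"tcp":[0.012,0.045,1.003],"\u03c4":[-7.614,-4.269,-2.228,0.011]}
{"k":6,"theta":[0.001,0.892,-0.804,-0.659],"\u03b8\u0307":[-1.327,4.989,-8.98,-0.428],"tcp":[0.002,0.038,0.986],"\u03c4":[-9.486,-3.726,-1.131,1.187]}
{"k":7,"theta":[-0.032,0.968,-0.933,-0.667],"\u03b8\u0307":[-2.958,5.139,-8.288,-0.643],"tcp":[-0.007,0.029,0.967],"\u03c4":[-11.001,-3.508,-0.423,1.965]}
{"k":8,"theta":[-0.088,1.047,-1.053,-0.678],"\u03b8\u0307":[-4.4,5.312,-7.772,-0.718],"tcp":[-0.017,0.021,0.949],"\u03c4":[-12.217,-3.643,-0.038,2.377]}
{"k":9,"theta":[-0.164,1.128,-1.166,-0.688],"\u03b8\u0307":[-5.623,5.515,-7.433,-0.66],"tcp":[-0.027,0.012,0.93],"\u03c4":[-13.154,-4.056,0.094,2.508]}
{"k":10,"theta":[-0.256,1.212,-1.276,-0.698],"\u03b8\u0307":[-6.631,5.737,-7.201,-0.534],"tcp":[-0.038,0.004,0.912],"\u03c4":[-13.771,-4.65,0.042,2.441]}
{"k":11,"theta":[-0.362,1.3,-1.382,-0.705],"\u03b8\u0307":[-7.428,5.966,-7.004,-0.413],"tcp":[-0.05,-0.003,0.894],"\u03c4":[-13.984,-5.342,-0.134,2.249]}
{"k":12,"theta":[-0.478,1.391,-1.485,-0.711],"\u03b8\u0307":[-8.012,6.185,-6.784,-0.352],"tcp":[-0.063,-0.011,0.877],"\u03c4":[-13.699,-6.072,-0.379,1.987]}
{"k":13,"theta":[-0.601,1.485,-1.585,-0.716],"\u03b8\u0307":[-8.38,6.381,-6.507,-0.388],"tcp":[-0.077,-0.018,0.86],"\u03c4":[-12.867,-6.789,-0.64,1.708]}
{"k":14,"theta":[-0.728,1.582,-1.68,-0.723],"\u03b8\u0307":[-8.533,6.539,-6.152,-0.543],"tcp":[-0.092,-0.025,0.843],"\u03c4":[-11.526,-7.433,-0.872,1.454]}
{"k":15,"theta":[-0.855,1.681,-1.769,-0.733],"\u03b8\u0307":[-8.483,6.65,-5.719,-0.818],"tcp":[-0.109,-0.032,0.827],"\u03c4":[-9.822,-7.934,-1.035,1.26]}
{"k":16,"theta":[-0.981,1.781,-1.851,-0.748],"\u03b8\u0307":[-8.261,6.712,-5.226,-1.196],"tcp":[-0.126,-0.039,0.811],"\u03c4":[-7.97,-8.222,-1.104,1.149]}
{"k":17,"theta":[-1.102,1.882,-1.926,-0.769],"\u03b8\u0307":[-7.907,6.732,-4.698,-1.647],"tcp":[-0.145,-0.045,0.796],"\u03c4":[-6.179,-8.25,-1.067,1.131]}
{"k":18,"theta":[-1.217,1.983,-1.993,-0.797],"\u03b8\u0307":[-7.467,6.724,-4.167,-2.131],"tcp":[-0.166,-0.05,0.781],"\u03c4":[-4.601,-8.02,-0.931,1.2]}
{"k":19,"theta":[-1.325,2.084,-2.052,-0.832],"\u03b8\u0307":[-6.983,6.705,-3.653,-2.615],"tcp":[-0.188,-0.054,0.767],"\u03c4":[-3.309,-7.567,-0.713,1.342]}
{"k":20,"theta":[-1.426,2.184,-2.104,-0.875],"\u03b8\u0307":[-6.49,6.691,-3.167,-3.074],"tcp":[-0.211,-0.057,0.753],"\u03c4":[-2.317,-6.95,-0.441,1.537]}
{"k":21,"theta":[-1.52,2.285,-2.148,-0.923],"\u03b8\u0307":[-6.015,6.692,-2.703,-3.495],"tcp":[-0.234,-0.058,0.739],"\u03c4":[-1.611,-6.226,-0.151,1.764]}
{"k":22,"theta":[-1.607,2.386,-2.186,-0.978],"\u03b8\u0307":[-5.578,6.713,-2.245,-3.872],"tcp":[-0.259,-0.057,0.725],"\u03c4":[-1.172,-5.435,0.125,2.006]}
{"k":23,"theta":[-1.687,2.487,-2.217,-1.038],"\u03b8\u0307":[-5.194,6.755,-1.77,-4.204],"tcp":[-0.283,-0.054,0.712],"\u03c4":[-0.982,-4.602,0.357,2.246]}
{"k":24,"theta":[-1.762,2.59,-2.241,-1.103],"\u03b8\u0307":[-4.874,6.821,-1.257,-4.485],"tcp":[-0.307,-0.05,0.699],"\u03c4":[-1.016,-3.74,0.523,2.468]}
{"k":25,"theta":[-1.833,2.693,-2.257,-1.171],"\u03b8\u0307":[-4.623,6.913,-0.692,-4.701],"tcp":[-0.331,-0.045,0.686],"\u03c4":[-1.215,-2.873,0.61,2.661]}
{"k":26,"theta":[-1.9,2.799,-2.265,-1.241],"\u03b8\u0307":[-4.44,7.036,-0.068,-4.83],"tcp":[-0.354,-0.038,0.673],"\u03c4":[-1.456,-2.055,0.615,2.81]}
{"k":27,"theta":[-1.965,2.908,-2.265,-1.312],"\u03b8\u0307":[-4.305,7.209,0.571,-4.83],"tcp":[-0.375,-0.03,0.66],"\u03c4":[-1.561,-1.374,0.549,2.901]}
{"k":28,"theta":[-2.026,3.022,-2.259,-1.38],"\u03b8\u0307":[-4.312,7.221,1.54,-4.799],"tcp":[-0.396,-0.021,0.647],"\u03c4":[-1.303,-0.916,0.354,2.94]}
{"k":29,"theta":[-2.085,3.141,-2.246,-1.444],"\u03b8\u0307":[-4.374,7.161,2.54,-4.534],"tcp":[-0.415,-0.011,0.634],"\u03c4":[-0.476,-0.824,0.071,2.877]}
{"k":30,"theta":[-2.143,3.263,-2.226,-1.501],"\u03b8\u0307":[-4.659,6.627,3.967,-4.043],"tcp":[-0.432,-0.0,0.621],"\u03c4":[1.094,-1.135,-0.391,2.702]}
{"k":31,"theta":[-2.201,3.383,-2.194,-1.549],"\u03b8\u0307":[-4.826,6.167,4.714,-2.985],"tcp":[-0.448,0.01,0.608],"\u03c4":[3.062,-1.801,-0.853,2.366]}
{"k":32,"theta":[-2.264,3.491,-2.145,-1.582],"\u03b8\u0307":[-4.674,6.122,4.159,-1.44],"tcp":[-0.461,0.021,0.594],"\u03c4":[4.847,-2.556,-1.148,1.923]}
{"k":33,"theta":[-2.333,3.582,-2.091,-1.591],"\u03b8\u0307":[-4.776,5.408,3.656,0.422],"tcp":[-0.473,0.032,0.58]}


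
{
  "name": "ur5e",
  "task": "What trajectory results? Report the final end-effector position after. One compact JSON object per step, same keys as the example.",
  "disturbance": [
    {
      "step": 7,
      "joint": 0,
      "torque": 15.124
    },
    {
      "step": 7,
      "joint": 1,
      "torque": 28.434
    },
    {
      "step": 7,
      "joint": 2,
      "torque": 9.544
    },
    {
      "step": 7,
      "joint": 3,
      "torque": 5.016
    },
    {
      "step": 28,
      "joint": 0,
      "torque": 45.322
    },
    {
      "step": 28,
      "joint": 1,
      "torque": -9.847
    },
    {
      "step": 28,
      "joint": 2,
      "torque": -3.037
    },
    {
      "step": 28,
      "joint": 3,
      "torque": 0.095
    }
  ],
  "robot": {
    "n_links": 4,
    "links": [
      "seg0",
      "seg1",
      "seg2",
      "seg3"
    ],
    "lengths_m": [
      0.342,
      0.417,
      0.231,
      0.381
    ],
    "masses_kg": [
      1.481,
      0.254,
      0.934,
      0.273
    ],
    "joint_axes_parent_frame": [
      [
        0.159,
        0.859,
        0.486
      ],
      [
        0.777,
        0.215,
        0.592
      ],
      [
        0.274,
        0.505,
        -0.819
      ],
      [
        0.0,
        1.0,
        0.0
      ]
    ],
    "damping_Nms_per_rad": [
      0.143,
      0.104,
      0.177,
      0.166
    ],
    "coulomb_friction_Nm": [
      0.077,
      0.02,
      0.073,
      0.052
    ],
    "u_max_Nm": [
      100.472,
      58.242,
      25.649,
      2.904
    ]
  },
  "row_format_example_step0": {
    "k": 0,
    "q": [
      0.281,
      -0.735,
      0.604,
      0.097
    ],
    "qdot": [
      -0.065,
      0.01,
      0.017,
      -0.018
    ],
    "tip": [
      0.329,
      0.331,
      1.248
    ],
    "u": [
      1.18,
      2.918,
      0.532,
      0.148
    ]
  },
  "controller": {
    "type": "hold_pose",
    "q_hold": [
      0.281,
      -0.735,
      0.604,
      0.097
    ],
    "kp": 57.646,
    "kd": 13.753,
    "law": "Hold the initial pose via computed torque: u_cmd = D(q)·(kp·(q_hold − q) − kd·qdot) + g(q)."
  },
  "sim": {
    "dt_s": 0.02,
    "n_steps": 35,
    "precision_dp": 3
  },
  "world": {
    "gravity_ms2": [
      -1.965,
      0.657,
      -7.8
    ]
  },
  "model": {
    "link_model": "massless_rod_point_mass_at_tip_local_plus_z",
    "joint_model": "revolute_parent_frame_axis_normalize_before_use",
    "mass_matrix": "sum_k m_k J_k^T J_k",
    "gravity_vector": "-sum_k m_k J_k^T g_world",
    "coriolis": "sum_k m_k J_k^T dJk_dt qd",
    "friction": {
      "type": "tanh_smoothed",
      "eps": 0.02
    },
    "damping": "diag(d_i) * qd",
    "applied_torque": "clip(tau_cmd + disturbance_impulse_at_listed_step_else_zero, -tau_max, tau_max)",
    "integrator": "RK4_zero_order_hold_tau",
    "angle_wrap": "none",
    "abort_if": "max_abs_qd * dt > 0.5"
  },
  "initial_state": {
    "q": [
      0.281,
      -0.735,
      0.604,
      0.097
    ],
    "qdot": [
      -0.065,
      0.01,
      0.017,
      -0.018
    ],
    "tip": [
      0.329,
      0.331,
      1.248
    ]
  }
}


{"k":1,"q":[0.28,-0.735,0.603,0.097],"qdot":[-0.045,-0.007,0.069,-0.042],"tip":[0.328,0.331,1.248],"u":[1.014,2.921,0.525,0.138]}
{"k":2,"q":[0.279,-0.734,0.603,0.097],"qdot":[-0.029,-0.012,0.077,-0.046],"tip":[0.328,0.331,1.249],"u":[0.876,2.922,0.522,0.128]}
{"k":3,"q":[0.279,-0.734,0.602,0.097],"qdot":[-0.016,-0.015,0.079,-0.046],"tip":[0.327,0.331,1.249],"u":[0.764,2.923,0.519,0.12]}
{"k":4,"q":[0.278,-0.734,0.602,0.098],"qdot":[-0.008,-0.018,0.08,-0.044],"tip":[0.327,0.331,1.249],"u":[0.678,2.924,0.516,0.114]}
{"k":5,"q":[0.278,-0.734,0.601,0.098],"qdot":[-0.002,-0.019,0.081,-0.042],"tip":[0.327,0.331,1.249],"u":[0.614,2.924,0.515,0.108]}
{"k":6,"q":[0.278,-0.734,0.601,0.098],"qdot":[0.002,-0.021,0.082,-0.04],"tip":[0.327,0.331,1.249],"u":[0.568,2.924,0.513,0.104]}
{"k":7,"q":[0.278,-0.733,0.6,0.098],"qdot":[0.005,-0.022,0.083,-0.039],"tip":[0.327,0.331,1.249],"u":[15.657,31.359,10.056,2.904]}
{"k":8,"q":[0.282,-0.724,0.625,0.073],"qdot":[0.349,1.035,2.073,-2.328],"tip":[0.327,0.323,1.252],"u":[-3.849,-5.288,-2.158,-0.78]}
{"k":9,"q":[0.288,-0.702,0.643,0.042],"qdot":[0.219,1.055,0.152,-0.909],"tip":[0.33,0.31,1.257],"u":[-3.039,-3.721,-1.571,-0.686]}
{"k":10,"q":[0.291,-0.684,0.641,0.03],"qdot":[0.135,0.743,-0.077,-0.418],"tip":[0.333,0.301,1.261],"u":[-2.367,-2.398,-1.163,-0.562]}
{"k":11,"q":[0.293,-0.672,0.641,0.024],"qdot":[0.077,0.483,-0.165,-0.115],"tip":[0.335,0.294,1.263],"u":[-1.799,-1.295,-0.827,-0.447]}
{"k":12,"q":[0.294,-0.665,0.64,0.022],"qdot":[0.037,0.262,-0.127,0.02],"tip":[0.337,0.29,1.264],"u":[-1.323,-0.383,-0.55,-0.335]}
{"k":13,"q":[0.295,-0.662,0.64,0.022],"qdot":[0.01,0.102,-0.115,0.101],"tip":[0.338,0.288,1.264],"u":[-0.929,0.364,-0.319,-0.235]}
{"k":14,"q":[0.295,-0.662,0.641,0.024],"qdot":[-0.007,-0.013,-0.104,0.137],"tip":[0.338,0.287,1.264],"u":[-0.617,0.969,-0.128,-0.147]}
{"k":15,"q":[0.295,-0.663,0.641,0.025],"qdot":[-0.018,-0.096,-0.087,0.134],"tip":[0.338,0.288,1.264],"u":[-0.371,1.455,0.027,-0.068]}
{"k":16,"q":[0.294,-0.666,0.642,0.027],"qdot":[-0.024,-0.149,-0.092,0.134],"tip":[0.338,0.289,1.263],"u":[-0.175,1.843,0.154,-0.003]}
{"k":17,"q":[0.294,-0.67,0.642,0.028],"qdot":[-0.029,-0.183,-0.099,0.131],"tip":[0.337,0.292,1.263],"u":[-0.019,2.153,0.255,0.048]}
{"k":18,"q":[0.293,-0.675,0.643,0.03],"qdot":[-0.032,-0.203,-0.104,0.128],"tip":[0.336,0.294,1.262],"u":[0.104,2.398,0.335,0.089]}
{"k":19,"q":[0.292,-0.679,0.643,0.031],"qdot":[-0.033,-0.212,-0.109,0.125],"tip":[0.335,0.297,1.261],"u":[0.199,2.589,0.398,0.121]}
{"k":20,"q":[0.292,-0.684,0.643,0.032],"qdot":[-0.033,-0.213,-0.113,0.122],"tip":[0.334,0.3,1.26],"u":[0.272,2.736,0.446,0.145]}
{"k":21,"q":[0.291,-0.689,0.643,0.034],"qdot":[-0.033,-0.209,-0.115,0.12],"tip":[0.333,0.303,1.26],"u":[0.326,2.848,0.483,0.163]}
{"k":22,"q":[0.291,-0.694,0.643,0.035],"qdot":[-0.032,-0.2,-0.117,0.118],"tip":[0.332,0.306,1.259],"u":[0.365,2.931,0.511,0.175]}
{"k":23,"q":[0.29,-0.698,0.643,0.036],"qdot":[-0.03,-0.189,-0.119,0.116],"tip":[0.331,0.309,1.258],"u":[0.392,2.991,0.53,0.184]}
{"k":24,"q":[0.289,-0.702,0.643,0.037],"qdot":[-0.029,-0.176,-0.119,0.115],"tip":[0.33,0.312,1.257],"u":[0.41,3.033,0.544,0.189]}
{"k":25,"q":[0.289,-0.706,0.643,0.038],"qdot":[-0.027,-0.162,-0.119,0.114],"tip":[0.329,0.314,1.256],"u":[0.421,3.061,0.553,0.192]}
{"k":26,"q":[0.288,-0.71,0.643,0.04],"qdot":[-0.025,-0.148,-0.119,0.113],"tip":[0.328,0.316,1.256],"u":[0.426,3.077,0.558,0.192]}
{"k":27,"q":[0.288,-0.713,0.642,0.041],"qdot":[-0.023,-0.133,-0.119,0.112],"tip":[0.328,0.319,1.255],"u":[0.428,3.085,0.561,0.192]}
{"k":28,"q":[0.287,-0.716,0.642,0.042],"qdot":[-0.021,-0.119,-0.118,0.112],"tip":[0.327,0.32,1.255],"u":[45.75,-6.76,-2.476,0.285]}
{"k":29,"q":[0.299,-0.72,0.624,0.039],"qdot":[1.179,-0.222,-1.686,-0.378],"tip":[0.335,0.329,1.25],"u":[-12.629,5.913,1.333,0.112]}
{"k":30,"q":[0.319,-0.726,0.604,0.031],"qdot":[0.83,-0.391,-0.419,-0.426],"tip":[0.348,0.342,1.244],"u":[-10.09,5.323,1.038,0.046]}
{"k":31,"q":[0.333,-0.734,0.599,0.024],"qdot":[0.551,-0.358,-0.055,-0.249],"tip":[0.357,0.351,1.238],"u":[-7.978,4.853,0.891,0.029]}
{"k":32,"q":[0.342,-0.74,0.599,0.021],"qdot":[0.335,-0.232,-0.159,0.011],"tip":[0.363,0.356,1.235],"u":[-6.235,4.473,0.812,0.031]}
{"k":33,"q":[0.347,-0.744,0.598,0.021],"qdot":[0.172,-0.151,-0.146,0.116],"tip":[0.367,0.359,1.232],"u":[-4.807,4.161,0.754,0.053]}
{"k":34,"q":[0.349,-0.748,0.599,0.022],"qdot":[0.049,-0.095,-0.09,0.144],"tip":[0.369,0.361,1.231],"u":[-3.639,3.904,0.708,0.081]}
{"k":35,"q":[0.349,-0.75,0.6,0.024],"qdot":[-0.04,-0.049,-0.055,0.151],"tip":[0.369,0.361,1.231]}
{"summary": "final tip position (m): 0.369 0.361 1.231"}


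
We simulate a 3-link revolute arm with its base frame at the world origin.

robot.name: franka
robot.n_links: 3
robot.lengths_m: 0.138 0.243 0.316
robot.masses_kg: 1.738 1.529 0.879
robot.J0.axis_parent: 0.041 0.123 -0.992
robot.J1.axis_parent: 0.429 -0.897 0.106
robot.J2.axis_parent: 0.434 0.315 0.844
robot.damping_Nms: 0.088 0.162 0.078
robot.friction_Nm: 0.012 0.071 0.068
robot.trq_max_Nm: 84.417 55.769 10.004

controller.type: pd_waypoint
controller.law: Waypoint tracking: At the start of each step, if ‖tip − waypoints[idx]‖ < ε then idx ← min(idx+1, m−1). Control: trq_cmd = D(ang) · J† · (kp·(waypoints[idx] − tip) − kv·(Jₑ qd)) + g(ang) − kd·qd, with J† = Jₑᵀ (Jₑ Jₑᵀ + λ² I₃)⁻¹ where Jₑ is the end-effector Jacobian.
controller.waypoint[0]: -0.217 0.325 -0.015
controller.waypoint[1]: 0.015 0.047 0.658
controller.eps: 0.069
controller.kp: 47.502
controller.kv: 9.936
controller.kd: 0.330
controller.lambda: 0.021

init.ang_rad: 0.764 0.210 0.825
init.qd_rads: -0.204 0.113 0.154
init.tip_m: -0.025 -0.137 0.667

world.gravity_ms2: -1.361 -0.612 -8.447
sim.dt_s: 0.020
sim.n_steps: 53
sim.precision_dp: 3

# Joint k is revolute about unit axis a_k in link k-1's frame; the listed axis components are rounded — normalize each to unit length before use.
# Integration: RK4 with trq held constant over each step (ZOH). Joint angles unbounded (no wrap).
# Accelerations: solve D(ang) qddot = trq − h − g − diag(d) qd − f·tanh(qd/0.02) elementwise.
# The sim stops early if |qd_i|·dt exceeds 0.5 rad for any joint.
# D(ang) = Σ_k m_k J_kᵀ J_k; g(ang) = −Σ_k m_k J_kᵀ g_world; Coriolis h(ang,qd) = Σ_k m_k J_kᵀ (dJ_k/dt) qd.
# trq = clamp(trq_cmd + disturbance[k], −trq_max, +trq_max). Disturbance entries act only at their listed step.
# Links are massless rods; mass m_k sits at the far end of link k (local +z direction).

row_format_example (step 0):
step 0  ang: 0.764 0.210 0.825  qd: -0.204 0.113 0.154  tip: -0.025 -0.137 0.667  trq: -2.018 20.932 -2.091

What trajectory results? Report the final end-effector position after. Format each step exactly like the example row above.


step 1  ang: 0.672 0.231 0.842  qd: -8.517 1.981 1.310  tip: -0.029 -0.137 0.666  trq: 1.445 12.224 -1.975
step 2  ang: 0.578 0.281 0.888  qd: -1.333 3.056 3.455  tip: -0.043 -0.138 0.663  trq: 1.670 -5.699 -2.001
step 3  ang: 0.573 0.332 0.919  qd: 0.319 2.005 -0.386  tip: -0.064 -0.138 0.659  trq: 3.906 -11.577 -0.308
step 4  ang: 0.674 0.368 0.941  qd: 8.572 1.628 2.247  tip: -0.085 -0.133 0.657  trq: 1.996 -7.537 -1.296
step 5  ang: 0.825 0.392 0.948  qd: 6.789 0.780 -1.336  tip: -0.103 -0.120 0.656  trq: 2.380 -2.110 -0.073
step 6  ang: 0.996 0.417 0.965  qd: 9.749 1.644 2.642  tip: -0.117 -0.103 0.655  trq: 1.091 1.358 -1.486
step 7  ang: 1.155 0.450 0.992  qd: 6.384 1.663 0.128  tip: -0.131 -0.082 0.654  trq: 1.707 4.619 -0.411
step 8  ang: 1.291 0.496 1.035  qd: 6.862 2.959 3.797  tip: -0.143 -0.057 0.651  trq: 0.913 6.758 -1.515
step 9  ang: 1.402 0.561 1.100  qd: 4.357 3.524 2.752  tip: -0.156 -0.029 0.646  trq: 0.873 8.176 -0.799
step 10  ang: 1.479 0.644 1.175  qd: 3.356 4.718 4.572  tip: -0.170 0.002 0.638  trq: 0.222 8.075 -1.113
step 11  ang: 1.531 0.746 1.265  qd: 1.988 5.520 4.491  tip: -0.186 0.037 0.625  trq: -0.397 6.853 -0.667
step 12  ang: 1.561 0.865 1.357  qd: 1.085 6.306 4.749  tip: -0.203 0.075 0.607  trq: -1.009 4.621 -0.341
step 13  ang: 1.576 0.996 1.450  qd: 0.448 6.841 4.558  tip: -0.222 0.115 0.583  trq: -1.430 1.846 0.153
step 14  ang: 1.581 1.136 1.537  qd: 0.063 7.157 4.207  tip: -0.242 0.155 0.553  trq: -1.507 -1.132 0.678
step 15  ang: 1.580 1.280 1.616  qd: -0.132 7.250 3.708  tip: -0.262 0.193 0.516  trq: -1.196 -4.017 1.205
step 16  ang: 1.576 1.424 1.684  qd: -0.192 7.149 3.122  tip: -0.282 0.227 0.474  trq: -0.552 -6.591 1.695
step 17  ang: 1.573 1.564 1.740  qd: -0.160 6.891 2.504  tip: -0.301 0.257 0.427  trq: 0.281 -8.721 2.118
step 18  ang: 1.571 1.698 1.783  qd: -0.069 6.520 1.907  tip: -0.317 0.281 0.378  trq: 1.134 -10.347 2.454
step 19  ang: 1.570 1.824 1.816  qd: 0.054 6.075 1.379  tip: -0.330 0.300 0.328  trq: 1.874 -11.470 2.694
step 20  ang: 1.573 1.940 1.839  qd: 0.190 5.592 0.951  tip: -0.340 0.313 0.279  trq: 2.424 -12.136 2.837
step 21  ang: 1.578 2.047 1.854  qd: 0.323 5.096 0.632  tip: -0.346 0.322 0.232  trq: 2.762 -12.415 2.892
step 22  ang: 1.586 2.144 1.864  qd: 0.445 4.607 0.421  tip: -0.349 0.328 0.188  trq: 2.913 -12.384 2.873
step 23  ang: 1.596 2.232 1.871  qd: 0.549 4.136 0.301  tip: -0.350 0.331 0.149  trq: 2.921 -12.121 2.796
step 24  ang: 1.608 2.310 1.877  qd: 0.631 3.691 0.252  tip: -0.348 0.331 0.113  trq: 2.830 -11.696 2.678
step 25  ang: 1.621 2.379 1.882  qd: 0.690 3.277 0.253  tip: -0.345 0.331 0.082  trq: 2.681 -11.168 2.536
step 26  ang: 1.635 2.441 1.887  qd: 0.727 2.894 0.285  tip: -0.340 0.330 0.055  trq: 2.505 -10.583 2.381
step 27  ang: 1.650 2.495 1.893  qd: 0.743 2.543 0.334  tip: -0.335 0.328 0.031  trq: 2.322 -9.980 2.224
step 28  ang: 1.665 2.543 1.900  qd: 0.741 2.224 0.390  tip: -0.329 0.327 0.012  trq: 2.147 -9.386 2.071
step 29  ang: 1.680 2.585 1.908  qd: 0.722 1.935 0.445  tip: -0.324 0.325 -0.005  trq: 1.985 -8.818 1.927
step 30  ang: 1.694 2.621 1.918  qd: 0.692 1.675 0.495  tip: -0.318 0.324 -0.019  trq: 1.841 -8.288 1.796
step 31  ang: 1.707 2.652 1.928  qd: 0.653 1.443 0.536  tip: -0.312 0.323 -0.031  trq: 1.716 -7.805 1.677
step 32  ang: 1.720 2.679 1.939  qd: 0.607 1.236 0.569  tip: -0.307 0.323 -0.040  trq: 1.607 -7.369 1.571
step 33  ang: 1.732 2.702 1.950  qd: 0.559 1.053 0.592  tip: -0.302 0.323 -0.048  trq: 1.514 -6.982 1.479
step 34  ang: 1.742 2.721 1.962  qd: 0.510 0.893 0.607  tip: -0.297 0.323 -0.054  trq: 1.435 -6.641 1.398
step 35  ang: 1.752 2.738 1.974  qd: 0.461 0.753 0.614  tip: -0.293 0.323 -0.059  trq: 1.368 -6.344 1.328
step 36  ang: 1.761 2.751 1.986  qd: 0.414 0.631 0.616  tip: -0.289 0.323 -0.063  trq: 1.311 -6.087 1.268
step 37  ang: 1.769 2.763 1.999  qd: 0.370 0.526 0.613  tip: -0.285 0.324 -0.066  trq: 1.263 -5.866 1.215
step 38  ang: 1.776 2.773 2.011  qd: 0.328 0.436 0.606  tip: -0.282 0.325 -0.069  trq: 1.223 -5.677 1.170
step 39  ang: 1.782 2.781 2.023  qd: 0.289 0.358 0.596  tip: -0.278 0.326 -0.070  trq: 1.189 -5.516 1.131
step 40  ang: 1.787 2.787 2.035  qd: 0.254 0.292 0.585  tip: -0.276 0.327 -0.072  trq: 1.161 -5.380 1.098
step 41  ang: 1.792 2.792 2.046  qd: 0.221 0.237 0.572  tip: -0.273 0.328 -0.072  trq: 1.138 -5.266 1.068
step 42  ang: 1.796 2.797 2.057  qd: 0.191 0.190 0.558  tip: -0.270 0.329 -0.073  trq: 1.120 -5.171 1.043
step 43  ang: 1.800 2.800 2.068  qd: 0.163 0.150 0.544  tip: -0.268 0.330 -0.073  trq: 1.105 -5.092 1.021
step 44  ang: 1.803 2.803 2.079  qd: 0.138 0.117 0.530  tip: -0.266 0.331 -0.073  trq: 1.093 -5.027 1.002
step 45  ang: 1.805 2.805 2.089  qd: 0.115 0.090 0.516  tip: -0.264 0.332 -0.072  trq: 1.084 -4.973 0.985
step 46  ang: 1.807 2.806 2.099  qd: 0.094 0.067 0.502  tip: -0.262 0.333 -0.072  trq: 1.078 -4.930 0.970
step 47  ang: 1.809 2.807 2.109  qd: 0.075 0.049 0.489  tip: -0.261 0.334 -0.071  trq: 1.074 -4.896 0.957
step 48  ang: 1.810 2.808 2.119  qd: 0.057 0.034 0.476  tip: -0.259 0.335 -0.071  trq: 1.072 -4.869 0.946
step 49  ang: 1.811 2.809 2.128  qd: 0.041 0.022 0.465  tip: -0.258 0.336 -0.070  trq: 1.071 -4.849 0.935
step 50  ang: 1.812 2.809 2.137  qd: 0.026 0.014 0.454  tip: -0.256 0.337 -0.069  trq: -1.369 -6.294 3.400
step 51  ang: 1.775 2.815 2.257  qd: -3.859 0.417 11.520  tip: -0.254 0.337 -0.063  trq: 0.182 -6.869 -1.080
step 52  ang: 1.727 2.813 2.384  qd: -0.920 -0.430 1.435  tip: -0.253 0.336 -0.056  trq: -0.296 -8.331 2.188
step 53  ang: 1.677 2.803 2.496  qd: -4.096 -0.717 9.524  tip: -0.255 0.335 -0.048
final tip position (m): -0.255 0.335 -0.048
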